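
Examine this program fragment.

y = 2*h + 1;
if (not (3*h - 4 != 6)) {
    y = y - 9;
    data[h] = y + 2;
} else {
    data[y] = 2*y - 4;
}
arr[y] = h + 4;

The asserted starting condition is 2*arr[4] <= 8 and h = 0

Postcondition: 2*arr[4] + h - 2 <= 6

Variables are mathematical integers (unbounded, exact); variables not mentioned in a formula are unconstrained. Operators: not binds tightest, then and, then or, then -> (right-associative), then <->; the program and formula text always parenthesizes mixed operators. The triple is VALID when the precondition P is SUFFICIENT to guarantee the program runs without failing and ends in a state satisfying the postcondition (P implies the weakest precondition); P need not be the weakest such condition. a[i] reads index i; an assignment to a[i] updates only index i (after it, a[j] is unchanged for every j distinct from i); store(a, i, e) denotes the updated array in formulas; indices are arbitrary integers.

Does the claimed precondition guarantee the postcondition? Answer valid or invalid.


Working backward. After the program, the postcondition 2*arr[4] + h - 2 <= 6 must hold; in canonical form it is 2*arr[4] + h <= 8.
Before arr[y] := h + 4: 2*store(arr, y, h + 4)[4] + h <= 8
Then branch requires 2*store(arr, y - 9, h + 4)[4] + h <= 8; else branch requires 2*store(arr, y, h + 4)[4] + h <= 8.
Before the if: ((not (3*h != 10)) -> 2*store(arr, y - 9, h + 4)[4] + h <= 8) and (3*h != 10 -> 2*store(arr, y, h + 4)[4] + h <= 8)
Before y := 2*h + 1: ((not (3*h != 10)) -> 2*store(arr, 2*h - 8, h + 4)[4] + h <= 8) and (3*h != 10 -> 2*store(arr, 2*h + 1, h + 4)[4] + h <= 8)
The weakest precondition is ((not (3*h != 10)) -> 2*store(arr, 2*h - 8, h + 4)[4] + h <= 8) and (3*h != 10 -> 2*store(arr, 2*h + 1, h + 4)[4] + h <= 8).
Check whether 2*arr[4] <= 8 and h = 0 implies it.
Every state satisfying the precondition satisfies the weakest precondition: the implication holds.
Answer: valid


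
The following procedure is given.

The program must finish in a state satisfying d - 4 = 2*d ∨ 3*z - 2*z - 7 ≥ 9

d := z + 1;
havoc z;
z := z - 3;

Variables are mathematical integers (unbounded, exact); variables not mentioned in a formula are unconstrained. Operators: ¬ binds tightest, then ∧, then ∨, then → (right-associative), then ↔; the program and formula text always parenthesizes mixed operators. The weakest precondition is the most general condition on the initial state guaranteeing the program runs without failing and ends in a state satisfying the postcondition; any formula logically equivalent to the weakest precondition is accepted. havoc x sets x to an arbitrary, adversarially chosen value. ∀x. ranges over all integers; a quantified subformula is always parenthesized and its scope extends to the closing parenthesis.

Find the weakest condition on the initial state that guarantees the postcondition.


Working backward. After the program, the postcondition d - 4 = 2*d ∨ 3*z - 2*z - 7 ≥ 9 must hold; in canonical form it is d = -4 ∨ z ≥ 16.
Before z := z - 3: d = -4 ∨ z ≥ 19
Before havoc z: ∀z_1. (d = -4 ∨ z_1 ≥ 19)
Before d := z + 1: ∀z_1. (z = -5 ∨ z_1 ≥ 19)
Answer: WP = ∀z_1. (z = -5 ∨ z_1 ≥ 19)


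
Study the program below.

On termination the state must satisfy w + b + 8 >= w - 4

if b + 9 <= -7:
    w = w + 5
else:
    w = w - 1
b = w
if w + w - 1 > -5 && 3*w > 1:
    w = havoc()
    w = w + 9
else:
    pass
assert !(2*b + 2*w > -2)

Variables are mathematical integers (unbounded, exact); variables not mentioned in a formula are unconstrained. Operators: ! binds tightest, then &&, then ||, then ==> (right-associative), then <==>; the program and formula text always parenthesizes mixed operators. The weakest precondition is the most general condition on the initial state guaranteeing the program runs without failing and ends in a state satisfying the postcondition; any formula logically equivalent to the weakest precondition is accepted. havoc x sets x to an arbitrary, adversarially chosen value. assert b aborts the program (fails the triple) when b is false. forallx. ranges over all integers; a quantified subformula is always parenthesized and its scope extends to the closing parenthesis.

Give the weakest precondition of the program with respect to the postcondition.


Working backward. After the program, the postcondition w + b + 8 >= w - 4 must hold; in canonical form it is b >= -12.
Before assert !(2*b + 2*w > -2): (!(2*b + 2*w > -2)) && b >= -12
Then branch requires forall w_1. ((!(2*b + 2*w_1 > -20)) && b >= -12); else branch requires (!(2*b + 2*w > -2)) && b >= -12.
Before the if: ((2*w > -4 && 3*w > 1) ==> (forall w_1. ((!(2*b + 2*w_1 > -20)) && b >= -12))) && ((!(2*w > -4 && 3*w > 1)) ==> ((!(2*b + 2*w > -2)) && b >= -12))
Before b := w: ((2*w > -4 && 3*w > 1) ==> (forall w_1. ((!(2*w + 2*w_1 > -20)) && w >= -12))) && ((!(2*w > -4 && 3*w > 1)) ==> ((!(4*w > -2)) && w >= -12))
Then branch requires ((2*w > -14 && 3*w > -14) ==> (forall w_1. ((!(2*w + 2*w_1 > -30)) && w >= -17))) && ((!(2*w > -14 && 3*w > -14)) ==> ((!(4*w > -22)) && w >= -17)); else branch requires ((2*w > -2 && 3*w > 4) ==> (forall w_1. ((!(2*w + 2*w_1 > -18)) && w >= -11))) && ((!(2*w > -2 && 3*w > 4)) ==> ((!(4*w > 2)) && w >= -11)).
Before the if: (b <= -16 ==> (((2*w > -14 && 3*w > -14) ==> (forall w_1. ((!(2*w + 2*w_1 > -30)) && w >= -17))) && ((!(2*w > -14 && 3*w > -14)) ==> ((!(4*w > -22)) && w >= -17)))) && ((!(b <= -16)) ==> (((2*w > -2 && 3*w > 4) ==> (forall w_1. ((!(2*w + 2*w_1 > -18)) && w >= -11))) && ((!(2*w > -2 && 3*w > 4)) ==> ((!(4*w > 2)) && w >= -11))))
Answer: WP = (b <= -16 ==> (((2*w > -14 && 3*w > -14) ==> (forall w_1. ((!(2*w + 2*w_1 > -30)) && w >= -17))) && ((!(2*w > -14 && 3*w > -14)) ==> ((!(4*w > -22)) && w >= -17)))) && ((!(b <= -16)) ==> (((2*w > -2 && 3*w > 4) ==> (forall w_1. ((!(2*w + 2*w_1 > -18)) && w >= -11))) && ((!(2*w > -2 && 3*w > 4)) ==> ((!(4*w > 2)) && w >= -11))))


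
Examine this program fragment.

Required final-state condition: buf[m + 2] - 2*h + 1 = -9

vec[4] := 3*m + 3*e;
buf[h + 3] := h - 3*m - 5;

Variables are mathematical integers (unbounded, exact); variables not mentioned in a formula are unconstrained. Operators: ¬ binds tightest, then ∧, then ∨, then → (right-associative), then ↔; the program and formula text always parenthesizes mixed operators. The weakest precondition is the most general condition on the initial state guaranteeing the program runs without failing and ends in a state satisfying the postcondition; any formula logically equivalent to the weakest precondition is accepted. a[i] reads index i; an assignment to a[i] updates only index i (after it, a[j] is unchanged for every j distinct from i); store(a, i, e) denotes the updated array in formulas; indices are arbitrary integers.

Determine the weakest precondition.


Working backward. After the program, the postcondition buf[m + 2] - 2*h + 1 = -9 must hold; in canonical form it is buf[m + 2] = 2*h - 10.
Before buf[h + 3] := h - 3*m - 5: store(buf, h + 3, h - 3*m - 5)[m + 2] = 2*h - 10
Before vec[4] := 3*m + 3*e: store(buf, h + 3, h - 3*m - 5)[m + 2] = 2*h - 10
Answer: WP = store(buf, h + 3, h - 3*m - 5)[m + 2] = 2*h - 10


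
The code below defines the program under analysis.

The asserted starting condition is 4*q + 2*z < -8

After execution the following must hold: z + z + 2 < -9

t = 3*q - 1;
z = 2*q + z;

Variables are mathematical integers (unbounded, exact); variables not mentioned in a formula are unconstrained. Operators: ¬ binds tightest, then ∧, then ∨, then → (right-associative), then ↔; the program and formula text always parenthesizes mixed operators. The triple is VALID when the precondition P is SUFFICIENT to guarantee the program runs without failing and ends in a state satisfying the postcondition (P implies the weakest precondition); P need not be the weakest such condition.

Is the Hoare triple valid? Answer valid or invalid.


Working backward. After the program, the postcondition z + z + 2 < -9 must hold; in canonical form it is 2*z < -11.
Before z := 2*q + z: 4*q + 2*z < -11
Before t := 3*q - 1: 4*q + 2*z < -11
The weakest precondition is 4*q + 2*z < -11.
Check whether 4*q + 2*z < -8 implies it.
Countermodel: at the initial state q = 0, z = -5, the precondition holds but the weakest precondition fails.
Answer: invalid


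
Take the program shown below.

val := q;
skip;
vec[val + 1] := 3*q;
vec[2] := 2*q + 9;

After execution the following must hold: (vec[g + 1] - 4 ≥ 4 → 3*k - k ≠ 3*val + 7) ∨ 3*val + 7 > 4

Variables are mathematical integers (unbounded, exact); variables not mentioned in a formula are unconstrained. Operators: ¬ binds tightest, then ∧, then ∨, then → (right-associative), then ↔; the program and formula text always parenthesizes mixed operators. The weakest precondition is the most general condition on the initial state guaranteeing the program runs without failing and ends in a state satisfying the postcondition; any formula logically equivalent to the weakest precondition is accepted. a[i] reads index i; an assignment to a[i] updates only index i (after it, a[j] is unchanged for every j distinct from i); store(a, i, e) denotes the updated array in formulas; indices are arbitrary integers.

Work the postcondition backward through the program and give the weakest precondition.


Working backward. After the program, the postcondition (vec[g + 1] - 4 ≥ 4 → 3*k - k ≠ 3*val + 7) ∨ 3*val + 7 > 4 must hold; in canonical form it is (vec[g + 1] ≥ 8 → 2*k ≠ 3*val + 7) ∨ 3*val > -3.
Before vec[2] := 2*q + 9: (store(vec, 2, 2*q + 9)[g + 1] ≥ 8 → 2*k ≠ 3*val + 7) ∨ 3*val > -3
Before vec[val + 1] := 3*q: (store(store(vec, val + 1, 3*q), 2, 2*q + 9)[g + 1] ≥ 8 → 2*k ≠ 3*val + 7) ∨ 3*val > -3
Before skip: (store(store(vec, val + 1, 3*q), 2, 2*q + 9)[g + 1] ≥ 8 → 2*k ≠ 3*val + 7) ∨ 3*val > -3
Before val := q: (store(store(vec, q + 1, 3*q), 2, 2*q + 9)[g + 1] ≥ 8 → 2*k ≠ 3*q + 7) ∨ 3*q > -3
Answer: WP = (store(store(vec, q + 1, 3*q), 2, 2*q + 9)[g + 1] ≥ 8 → 2*k ≠ 3*q + 7) ∨ 3*q > -3


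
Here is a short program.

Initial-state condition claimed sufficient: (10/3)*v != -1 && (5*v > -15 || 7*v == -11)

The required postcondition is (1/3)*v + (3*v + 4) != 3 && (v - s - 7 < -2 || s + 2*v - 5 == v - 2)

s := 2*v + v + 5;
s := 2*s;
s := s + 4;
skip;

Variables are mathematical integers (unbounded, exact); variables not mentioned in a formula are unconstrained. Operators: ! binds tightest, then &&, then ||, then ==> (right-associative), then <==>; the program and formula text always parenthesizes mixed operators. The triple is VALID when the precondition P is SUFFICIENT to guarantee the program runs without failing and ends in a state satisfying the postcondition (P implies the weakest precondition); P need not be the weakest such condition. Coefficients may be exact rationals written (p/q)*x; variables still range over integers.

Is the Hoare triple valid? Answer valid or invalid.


Working backward. After the program, the postcondition (1/3)*v + (3*v + 4) != 3 && (v - s - 7 < -2 || s + 2*v - 5 == v - 2) must hold; in canonical form it is (10/3)*v != -1 && (v < s + 5 || s + v == 3).
Before skip: (10/3)*v != -1 && (v < s + 5 || s + v == 3)
Before s := s + 4: (10/3)*v != -1 && (v < s + 9 || s + v == -1)
Before s := 2*s: (10/3)*v != -1 && (v < 2*s + 9 || 2*s + v == -1)
Before s := 2*v + v + 5: (10/3)*v != -1 && (5*v > -19 || 7*v == -11)
The weakest precondition is (10/3)*v != -1 && (5*v > -19 || 7*v == -11).
Check whether (10/3)*v != -1 && (5*v > -15 || 7*v == -11) implies it.
Every state satisfying the precondition satisfies the weakest precondition: the implication holds.
Answer: valid


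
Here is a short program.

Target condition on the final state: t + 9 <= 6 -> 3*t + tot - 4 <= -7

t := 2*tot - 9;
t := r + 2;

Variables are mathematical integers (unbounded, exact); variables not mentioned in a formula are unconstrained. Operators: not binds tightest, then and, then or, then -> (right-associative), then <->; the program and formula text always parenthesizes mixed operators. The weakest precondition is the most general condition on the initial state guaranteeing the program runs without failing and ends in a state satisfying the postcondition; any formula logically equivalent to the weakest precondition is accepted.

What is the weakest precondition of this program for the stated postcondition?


Working backward. After the program, the postcondition t + 9 <= 6 -> 3*t + tot - 4 <= -7 must hold; in canonical form it is t <= -3 -> 3*t + tot <= -3.
Before t := r + 2: r <= -5 -> 3*r + tot <= -9
Before t := 2*tot - 9: r <= -5 -> 3*r + tot <= -9
Answer: WP = r <= -5 -> 3*r + tot <= -9


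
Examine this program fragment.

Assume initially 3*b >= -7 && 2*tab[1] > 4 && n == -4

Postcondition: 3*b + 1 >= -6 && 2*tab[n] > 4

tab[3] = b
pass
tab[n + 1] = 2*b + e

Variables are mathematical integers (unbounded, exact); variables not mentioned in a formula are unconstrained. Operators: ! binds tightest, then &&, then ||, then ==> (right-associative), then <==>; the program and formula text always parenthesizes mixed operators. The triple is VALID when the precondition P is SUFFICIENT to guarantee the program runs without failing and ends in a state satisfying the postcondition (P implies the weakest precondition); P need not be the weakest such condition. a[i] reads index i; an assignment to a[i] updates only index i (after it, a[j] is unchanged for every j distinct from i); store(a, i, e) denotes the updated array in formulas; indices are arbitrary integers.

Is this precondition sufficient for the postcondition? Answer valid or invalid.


Working backward. After the program, the postcondition 3*b + 1 >= -6 && 2*tab[n] > 4 must hold; in canonical form it is 3*b >= -7 && 2*tab[n] > 4.
Before tab[n + 1] := 2*b + e: 3*b >= -7 && 2*store(tab, n + 1, 2*b + e)[n] > 4
Before skip: 3*b >= -7 && 2*store(tab, n + 1, 2*b + e)[n] > 4
Before tab[3] := b: 3*b >= -7 && 2*store(store(tab, 3, b), n + 1, 2*b + e)[n] > 4
The weakest precondition is 3*b >= -7 && 2*store(store(tab, 3, b), n + 1, 2*b + e)[n] > 4.
Check whether 3*b >= -7 && 2*tab[1] > 4 && n == -4 implies it.
Countermodel: at the initial state b = -2, e = 0, n = -4, tab = {[-4] = 0, [-3] = 3, [1] = 3, [3] = 3, elsewhere 3}, the precondition holds but the weakest precondition fails.
Answer: invalid


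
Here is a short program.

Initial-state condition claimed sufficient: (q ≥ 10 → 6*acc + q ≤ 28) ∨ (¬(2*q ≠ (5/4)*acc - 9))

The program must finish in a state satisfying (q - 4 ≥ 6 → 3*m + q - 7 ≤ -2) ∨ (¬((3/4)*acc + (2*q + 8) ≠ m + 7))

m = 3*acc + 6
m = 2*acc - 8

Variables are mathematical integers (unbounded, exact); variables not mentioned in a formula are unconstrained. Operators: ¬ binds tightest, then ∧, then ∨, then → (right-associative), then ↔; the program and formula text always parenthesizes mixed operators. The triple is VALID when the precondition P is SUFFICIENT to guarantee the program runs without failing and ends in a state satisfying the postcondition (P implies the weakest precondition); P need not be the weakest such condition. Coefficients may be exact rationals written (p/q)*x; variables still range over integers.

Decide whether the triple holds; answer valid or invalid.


Working backward. After the program, the postcondition (q - 4 ≥ 6 → 3*m + q - 7 ≤ -2) ∨ (¬((3/4)*acc + (2*q + 8) ≠ m + 7)) must hold; in canonical form it is (q ≥ 10 → 3*m + q ≤ 5) ∨ (¬((3/4)*acc + 2*q ≠ m - 1)).
Before m := 2*acc - 8: (q ≥ 10 → 6*acc + q ≤ 29) ∨ (¬(2*q ≠ (5/4)*acc - 9))
Before m := 3*acc + 6: (q ≥ 10 → 6*acc + q ≤ 29) ∨ (¬(2*q ≠ (5/4)*acc - 9))
The weakest precondition is (q ≥ 10 → 6*acc + q ≤ 29) ∨ (¬(2*q ≠ (5/4)*acc - 9)).
Check whether (q ≥ 10 → 6*acc + q ≤ 28) ∨ (¬(2*q ≠ (5/4)*acc - 9)) implies it.
Every state satisfying the precondition satisfies the weakest precondition: the implication holds.
Answer: valid


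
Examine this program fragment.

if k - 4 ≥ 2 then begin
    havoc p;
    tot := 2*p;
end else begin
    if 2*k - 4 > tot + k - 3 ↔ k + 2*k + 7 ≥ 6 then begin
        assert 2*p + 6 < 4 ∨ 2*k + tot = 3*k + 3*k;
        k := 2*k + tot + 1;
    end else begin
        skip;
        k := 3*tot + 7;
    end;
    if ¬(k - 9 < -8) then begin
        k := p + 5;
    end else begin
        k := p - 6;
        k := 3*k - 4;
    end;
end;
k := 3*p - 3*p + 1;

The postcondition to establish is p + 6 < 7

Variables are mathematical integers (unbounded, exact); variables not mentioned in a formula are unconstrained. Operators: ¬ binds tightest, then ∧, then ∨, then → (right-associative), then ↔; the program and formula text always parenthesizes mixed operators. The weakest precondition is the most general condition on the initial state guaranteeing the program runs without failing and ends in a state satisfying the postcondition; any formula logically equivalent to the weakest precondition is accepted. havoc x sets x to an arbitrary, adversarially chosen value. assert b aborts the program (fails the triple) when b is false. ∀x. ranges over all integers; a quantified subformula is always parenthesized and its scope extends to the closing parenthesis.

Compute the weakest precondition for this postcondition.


Working backward. After the program, the postcondition p + 6 < 7 must hold; in canonical form it is p < 1.
Before k := 3*p - 3*p + 1: p < 1
Then branch requires ∀p_1. p_1 < 1; else branch requires ((k > tot + 1 ↔ 3*k ≥ -1) → ((2*p < -2 ∨ tot = 4*k) ∧ ((¬(2*k + tot < 0)) → p < 1) ∧ (2*k + tot < 0 → p < 1))) ∧ ((¬(k > tot + 1 ↔ 3*k ≥ -1)) → (((¬(3*tot < -6)) → p < 1) ∧ (3*tot < -6 → p < 1))).
Before the if: (k ≥ 6 → (∀p_1. p_1 < 1)) ∧ ((¬(k ≥ 6)) → (((k > tot + 1 ↔ 3*k ≥ -1) → ((2*p < -2 ∨ tot = 4*k) ∧ ((¬(2*k + tot < 0)) → p < 1) ∧ (2*k + tot < 0 → p < 1))) ∧ ((¬(k > tot + 1 ↔ 3*k ≥ -1)) → (((¬(3*tot < -6)) → p < 1) ∧ (3*tot < -6 → p < 1)))))
Answer: WP = (k ≥ 6 → (∀p_1. p_1 < 1)) ∧ ((¬(k ≥ 6)) → (((k > tot + 1 ↔ 3*k ≥ -1) → ((2*p < -2 ∨ tot = 4*k) ∧ ((¬(2*k + tot < 0)) → p < 1) ∧ (2*k + tot < 0 → p < 1))) ∧ ((¬(k > tot + 1 ↔ 3*k ≥ -1)) → (((¬(3*tot < -6)) → p < 1) ∧ (3*tot < -6 → p < 1)))))


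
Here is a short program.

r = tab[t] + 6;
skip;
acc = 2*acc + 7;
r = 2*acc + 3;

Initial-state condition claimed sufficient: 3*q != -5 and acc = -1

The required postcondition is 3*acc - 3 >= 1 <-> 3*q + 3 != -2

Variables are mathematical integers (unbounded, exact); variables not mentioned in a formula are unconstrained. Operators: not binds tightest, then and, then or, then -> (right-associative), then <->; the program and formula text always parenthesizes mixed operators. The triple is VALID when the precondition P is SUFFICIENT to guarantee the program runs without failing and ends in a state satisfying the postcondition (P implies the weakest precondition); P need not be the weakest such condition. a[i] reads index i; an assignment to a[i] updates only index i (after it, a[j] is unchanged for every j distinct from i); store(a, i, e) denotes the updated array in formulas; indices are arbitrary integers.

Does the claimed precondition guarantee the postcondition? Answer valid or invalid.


Working backward. After the program, the postcondition 3*acc - 3 >= 1 <-> 3*q + 3 != -2 must hold; in canonical form it is 3*acc >= 4 <-> 3*q != -5.
Before r := 2*acc + 3: 3*acc >= 4 <-> 3*q != -5
Before acc := 2*acc + 7: 6*acc >= -17 <-> 3*q != -5
Before skip: 6*acc >= -17 <-> 3*q != -5
Before r := tab[t] + 6: 6*acc >= -17 <-> 3*q != -5
The weakest precondition is 6*acc >= -17 <-> 3*q != -5.
Check whether 3*q != -5 and acc = -1 implies it.
Every state satisfying the precondition satisfies the weakest precondition: the implication holds.
Answer: valid


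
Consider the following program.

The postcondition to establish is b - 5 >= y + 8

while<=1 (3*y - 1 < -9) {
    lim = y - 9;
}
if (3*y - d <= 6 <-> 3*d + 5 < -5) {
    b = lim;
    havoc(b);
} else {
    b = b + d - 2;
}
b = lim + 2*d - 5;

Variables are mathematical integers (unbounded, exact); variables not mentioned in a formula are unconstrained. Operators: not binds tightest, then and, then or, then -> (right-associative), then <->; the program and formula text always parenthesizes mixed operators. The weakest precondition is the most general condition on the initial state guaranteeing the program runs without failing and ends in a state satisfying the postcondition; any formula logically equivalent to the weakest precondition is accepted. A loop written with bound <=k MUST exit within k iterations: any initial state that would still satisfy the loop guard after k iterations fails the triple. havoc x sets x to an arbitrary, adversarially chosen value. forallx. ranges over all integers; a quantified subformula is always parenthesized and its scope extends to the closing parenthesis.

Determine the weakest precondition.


Working backward. After the program, the postcondition b - 5 >= y + 8 must hold; in canonical form it is b >= y + 13.
Before b := lim + 2*d - 5: 2*d + lim >= y + 18
Then branch requires 2*d + lim >= y + 18; else branch requires 2*d + lim >= y + 18.
Before the if: ((3*y <= d + 6 <-> 3*d < -10) -> 2*d + lim >= y + 18) and ((not (3*y <= d + 6 <-> 3*d < -10)) -> 2*d + lim >= y + 18)
Before the loop (bound <=1), unroll the exhaustion recursion (WP_0 = exit-now case; WP_j = one more guarded iteration, up to j = 1):
  WP_0: (not (3*y < -8)) and ((3*y <= d + 6 <-> 3*d < -10) -> 2*d + lim >= y + 18) and ((not (3*y <= d + 6 <-> 3*d < -10)) -> 2*d + lim >= y + 18)
  WP_1: (3*y < -8 -> ((not (3*y < -8)) and ((3*y <= d + 6 <-> 3*d < -10) -> 2*d >= 27) and ((not (3*y <= d + 6 <-> 3*d < -10)) -> 2*d >= 27))) and ((not (3*y < -8)) -> (((3*y <= d + 6 <-> 3*d < -10) -> 2*d + lim >= y + 18) and ((not (3*y <= d + 6 <-> 3*d < -10)) -> 2*d + lim >= y + 18)))
So before the loop: (3*y < -8 -> ((not (3*y < -8)) and ((3*y <= d + 6 <-> 3*d < -10) -> 2*d >= 27) and ((not (3*y <= d + 6 <-> 3*d < -10)) -> 2*d >= 27))) and ((not (3*y < -8)) -> (((3*y <= d + 6 <-> 3*d < -10) -> 2*d + lim >= y + 18) and ((not (3*y <= d + 6 <-> 3*d < -10)) -> 2*d + lim >= y + 18)))
Answer: WP = (3*y < -8 -> ((not (3*y < -8)) and ((3*y <= d + 6 <-> 3*d < -10) -> 2*d >= 27) and ((not (3*y <= d + 6 <-> 3*d < -10)) -> 2*d >= 27))) and ((not (3*y < -8)) -> (((3*y <= d + 6 <-> 3*d < -10) -> 2*d + lim >= y + 18) and ((not (3*y <= d + 6 <-> 3*d < -10)) -> 2*d + lim >= y + 18)))


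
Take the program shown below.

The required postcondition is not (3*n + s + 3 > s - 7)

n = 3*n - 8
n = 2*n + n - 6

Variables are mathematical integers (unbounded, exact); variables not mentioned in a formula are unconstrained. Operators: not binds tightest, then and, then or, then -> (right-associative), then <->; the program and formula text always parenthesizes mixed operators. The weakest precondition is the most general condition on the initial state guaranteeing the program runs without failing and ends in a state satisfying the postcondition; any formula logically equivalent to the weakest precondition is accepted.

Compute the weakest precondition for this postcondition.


Working backward. After the program, the postcondition not (3*n + s + 3 > s - 7) must hold; in canonical form it is not (3*n > -10).
Before n := 2*n + n - 6: not (9*n > 8)
Before n := 3*n - 8: not (27*n > 80)
Answer: WP = not (27*n > 80)


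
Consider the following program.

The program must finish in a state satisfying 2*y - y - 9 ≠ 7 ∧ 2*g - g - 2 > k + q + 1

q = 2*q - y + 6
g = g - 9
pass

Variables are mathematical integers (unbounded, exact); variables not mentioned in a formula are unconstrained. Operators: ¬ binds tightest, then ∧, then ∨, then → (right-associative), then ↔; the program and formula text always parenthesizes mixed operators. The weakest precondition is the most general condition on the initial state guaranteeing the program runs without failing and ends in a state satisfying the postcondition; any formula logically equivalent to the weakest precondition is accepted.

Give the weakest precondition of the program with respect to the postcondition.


Working backward. After the program, the postcondition 2*y - y - 9 ≠ 7 ∧ 2*g - g - 2 > k + q + 1 must hold; in canonical form it is y ≠ 16 ∧ g > k + q + 3.
Before skip: y ≠ 16 ∧ g > k + q + 3
Before g := g - 9: y ≠ 16 ∧ g > k + q + 12
Before q := 2*q - y + 6: y ≠ 16 ∧ g + y > k + 2*q + 18
Answer: WP = y ≠ 16 ∧ g + y > k + 2*q + 18


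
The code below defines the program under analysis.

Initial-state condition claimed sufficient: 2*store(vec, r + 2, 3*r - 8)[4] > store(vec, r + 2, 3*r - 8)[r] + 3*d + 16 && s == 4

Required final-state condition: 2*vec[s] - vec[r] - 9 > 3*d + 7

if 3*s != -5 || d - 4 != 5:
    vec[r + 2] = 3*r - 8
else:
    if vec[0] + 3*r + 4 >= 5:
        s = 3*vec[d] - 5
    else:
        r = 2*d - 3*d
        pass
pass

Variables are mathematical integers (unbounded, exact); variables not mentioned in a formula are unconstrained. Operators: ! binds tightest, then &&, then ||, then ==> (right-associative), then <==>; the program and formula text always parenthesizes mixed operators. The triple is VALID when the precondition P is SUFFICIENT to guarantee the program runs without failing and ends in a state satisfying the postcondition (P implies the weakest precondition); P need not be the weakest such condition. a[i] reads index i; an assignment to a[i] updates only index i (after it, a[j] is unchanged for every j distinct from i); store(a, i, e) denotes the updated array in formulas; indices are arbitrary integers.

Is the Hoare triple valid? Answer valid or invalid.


Working backward. After the program, the postcondition 2*vec[s] - vec[r] - 9 > 3*d + 7 must hold; in canonical form it is 2*vec[s] > vec[r] + 3*d + 16.
Before skip: 2*vec[s] > vec[r] + 3*d + 16
Then branch requires 2*store(vec, r + 2, 3*r - 8)[s] > store(vec, r + 2, 3*r - 8)[r] + 3*d + 16; else branch requires (vec[0] + 3*r >= 1 ==> 2*vec[3*vec[d] - 5] > vec[r] + 3*d + 16) && ((!(vec[0] + 3*r >= 1)) ==> 2*vec[s] > vec[-d] + 3*d + 16).
Before the if: ((3*s != -5 || d != 9) ==> 2*store(vec, r + 2, 3*r - 8)[s] > store(vec, r + 2, 3*r - 8)[r] + 3*d + 16) && ((!(3*s != -5 || d != 9)) ==> ((vec[0] + 3*r >= 1 ==> 2*vec[3*vec[d] - 5] > vec[r] + 3*d + 16) && ((!(vec[0] + 3*r >= 1)) ==> 2*vec[s] > vec[-d] + 3*d + 16)))
The weakest precondition is ((3*s != -5 || d != 9) ==> 2*store(vec, r + 2, 3*r - 8)[s] > store(vec, r + 2, 3*r - 8)[r] + 3*d + 16) && ((!(3*s != -5 || d != 9)) ==> ((vec[0] + 3*r >= 1 ==> 2*vec[3*vec[d] - 5] > vec[r] + 3*d + 16) && ((!(vec[0] + 3*r >= 1)) ==> 2*vec[s] > vec[-d] + 3*d + 16))).
Check whether 2*store(vec, r + 2, 3*r - 8)[4] > store(vec, r + 2, 3*r - 8)[r] + 3*d + 16 && s == 4 implies it.
Every state satisfying the precondition satisfies the weakest precondition: the implication holds.
Answer: valid


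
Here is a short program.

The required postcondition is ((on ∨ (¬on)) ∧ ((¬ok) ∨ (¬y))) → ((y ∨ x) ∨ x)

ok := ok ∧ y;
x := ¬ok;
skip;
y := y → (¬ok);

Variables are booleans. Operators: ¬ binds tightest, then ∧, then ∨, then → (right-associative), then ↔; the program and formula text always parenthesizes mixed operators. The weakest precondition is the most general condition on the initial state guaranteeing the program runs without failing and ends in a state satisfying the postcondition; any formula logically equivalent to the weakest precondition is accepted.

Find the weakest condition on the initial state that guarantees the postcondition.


Working backward. After the program, the postcondition ((on ∨ (¬on)) ∧ ((¬ok) ∨ (¬y))) → ((y ∨ x) ∨ x) must hold; in canonical form it is ((¬ok) ∨ (¬y)) → (y ∨ x).
Before y := y → (¬ok): ((¬ok) ∨ (¬(y → (¬ok)))) → ((y → (¬ok)) ∨ x)
Before skip: ((¬ok) ∨ (¬(y → (¬ok)))) → ((y → (¬ok)) ∨ x)
Before x := ¬ok: ((¬ok) ∨ (¬(y → (¬ok)))) → ((y → (¬ok)) ∨ (¬ok))
Before ok := ok ∧ y: ((¬(ok ∧ y)) ∨ (¬(y → (¬(ok ∧ y))))) → ((y → (¬(ok ∧ y))) ∨ (¬(ok ∧ y)))
Answer: WP = ((¬(ok ∧ y)) ∨ (¬(y → (¬(ok ∧ y))))) → ((y → (¬(ok ∧ y))) ∨ (¬(ok ∧ y)))


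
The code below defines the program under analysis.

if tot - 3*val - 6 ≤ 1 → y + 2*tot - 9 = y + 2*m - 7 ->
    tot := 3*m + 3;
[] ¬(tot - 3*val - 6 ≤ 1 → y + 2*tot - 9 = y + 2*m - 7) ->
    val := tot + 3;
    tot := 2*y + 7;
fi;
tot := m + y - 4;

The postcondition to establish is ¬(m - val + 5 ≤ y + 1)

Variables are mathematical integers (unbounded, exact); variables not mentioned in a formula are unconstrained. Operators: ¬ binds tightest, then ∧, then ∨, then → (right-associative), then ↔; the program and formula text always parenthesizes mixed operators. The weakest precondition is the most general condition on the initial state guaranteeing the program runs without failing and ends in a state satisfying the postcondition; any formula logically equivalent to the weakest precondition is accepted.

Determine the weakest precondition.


Working backward. After the program, the postcondition ¬(m - val + 5 ≤ y + 1) must hold; in canonical form it is ¬(m ≤ val + y - 4).
Before tot := m + y - 4: ¬(m ≤ val + y - 4)
Then branch requires ¬(m ≤ val + y - 4); else branch requires ¬(m ≤ tot + y - 1).
Before the if: ((tot ≤ 3*val + 7 → 2*tot = 2*m + 2) → (¬(m ≤ val + y - 4))) ∧ ((¬(tot ≤ 3*val + 7 → 2*tot = 2*m + 2)) → (¬(m ≤ tot + y - 1)))
Answer: WP = ((tot ≤ 3*val + 7 → 2*tot = 2*m + 2) → (¬(m ≤ val + y - 4))) ∧ ((¬(tot ≤ 3*val + 7 → 2*tot = 2*m + 2)) → (¬(m ≤ tot + y - 1)))


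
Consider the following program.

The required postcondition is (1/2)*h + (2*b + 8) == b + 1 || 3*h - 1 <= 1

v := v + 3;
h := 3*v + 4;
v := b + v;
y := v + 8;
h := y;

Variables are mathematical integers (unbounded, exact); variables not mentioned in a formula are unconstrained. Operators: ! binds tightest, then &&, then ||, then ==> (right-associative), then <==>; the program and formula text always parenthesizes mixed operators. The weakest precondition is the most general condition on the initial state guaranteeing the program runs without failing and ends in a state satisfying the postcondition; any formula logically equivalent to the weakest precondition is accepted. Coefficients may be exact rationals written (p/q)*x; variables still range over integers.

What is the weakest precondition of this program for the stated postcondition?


Working backward. After the program, the postcondition (1/2)*h + (2*b + 8) == b + 1 || 3*h - 1 <= 1 must hold; in canonical form it is b + (1/2)*h == -7 || 3*h <= 2.
Before h := y: b + (1/2)*y == -7 || 3*y <= 2
Before y := v + 8: b + (1/2)*v == -11 || 3*v <= -22
Before v := b + v: (3/2)*b + (1/2)*v == -11 || 3*b + 3*v <= -22
Before h := 3*v + 4: (3/2)*b + (1/2)*v == -11 || 3*b + 3*v <= -22
Before v := v + 3: (3/2)*b + (1/2)*v == -25/2 || 3*b + 3*v <= -31
Answer: WP = (3/2)*b + (1/2)*v == -25/2 || 3*b + 3*v <= -31


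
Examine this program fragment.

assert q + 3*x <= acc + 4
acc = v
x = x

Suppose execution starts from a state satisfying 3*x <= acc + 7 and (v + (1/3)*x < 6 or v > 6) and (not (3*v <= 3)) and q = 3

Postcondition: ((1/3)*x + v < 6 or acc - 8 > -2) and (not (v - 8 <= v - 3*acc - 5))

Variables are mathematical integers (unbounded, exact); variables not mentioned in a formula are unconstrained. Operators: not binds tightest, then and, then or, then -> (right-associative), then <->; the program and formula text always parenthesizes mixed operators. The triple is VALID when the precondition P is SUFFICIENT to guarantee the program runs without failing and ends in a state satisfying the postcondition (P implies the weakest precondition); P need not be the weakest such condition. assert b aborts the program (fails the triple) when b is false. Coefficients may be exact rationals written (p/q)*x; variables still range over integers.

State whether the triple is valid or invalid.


Working backward. After the program, the postcondition ((1/3)*x + v < 6 or acc - 8 > -2) and (not (v - 8 <= v - 3*acc - 5)) must hold; in canonical form it is (v + (1/3)*x < 6 or acc > 6) and (not (3*acc <= 3)).
Before x := x: (v + (1/3)*x < 6 or acc > 6) and (not (3*acc <= 3))
Before acc := v: (v + (1/3)*x < 6 or v > 6) and (not (3*v <= 3))
Before assert q + 3*x <= acc + 4: q + 3*x <= acc + 4 and (v + (1/3)*x < 6 or v > 6) and (not (3*v <= 3))
The weakest precondition is q + 3*x <= acc + 4 and (v + (1/3)*x < 6 or v > 6) and (not (3*v <= 3)).
Check whether 3*x <= acc + 7 and (v + (1/3)*x < 6 or v > 6) and (not (3*v <= 3)) and q = 3 implies it.
Countermodel: at the initial state acc = -14, q = 3, v = 7, x = -4, the precondition holds but the weakest precondition fails.
Answer: invalid


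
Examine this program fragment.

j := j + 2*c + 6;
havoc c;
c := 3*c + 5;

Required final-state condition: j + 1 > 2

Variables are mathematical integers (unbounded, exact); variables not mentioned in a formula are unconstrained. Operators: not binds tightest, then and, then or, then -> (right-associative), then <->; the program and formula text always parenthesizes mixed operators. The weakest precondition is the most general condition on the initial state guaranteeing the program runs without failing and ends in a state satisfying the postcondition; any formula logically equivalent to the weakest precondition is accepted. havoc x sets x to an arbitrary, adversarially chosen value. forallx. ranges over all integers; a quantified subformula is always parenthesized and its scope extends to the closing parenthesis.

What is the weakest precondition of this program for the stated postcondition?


Working backward. After the program, the postcondition j + 1 > 2 must hold; in canonical form it is j > 1.
Before c := 3*c + 5: j > 1
Before havoc c: j > 1
Before j := j + 2*c + 6: 2*c + j > -5
Answer: WP = 2*c + j > -5


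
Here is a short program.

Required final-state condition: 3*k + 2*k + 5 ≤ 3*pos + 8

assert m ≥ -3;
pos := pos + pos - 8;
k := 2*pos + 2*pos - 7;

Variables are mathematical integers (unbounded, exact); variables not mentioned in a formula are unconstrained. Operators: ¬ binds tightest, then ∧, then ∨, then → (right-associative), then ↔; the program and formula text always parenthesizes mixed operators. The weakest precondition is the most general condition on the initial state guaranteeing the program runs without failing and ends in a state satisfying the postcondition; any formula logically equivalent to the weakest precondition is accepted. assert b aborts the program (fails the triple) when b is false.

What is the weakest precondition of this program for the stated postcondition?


Working backward. After the program, the postcondition 3*k + 2*k + 5 ≤ 3*pos + 8 must hold; in canonical form it is 5*k ≤ 3*pos + 3.
Before k := 2*pos + 2*pos - 7: 17*pos ≤ 38
Before pos := pos + pos - 8: 34*pos ≤ 174
Before assert m ≥ -3: m ≥ -3 ∧ 34*pos ≤ 174
Answer: WP = m ≥ -3 ∧ 34*pos ≤ 174


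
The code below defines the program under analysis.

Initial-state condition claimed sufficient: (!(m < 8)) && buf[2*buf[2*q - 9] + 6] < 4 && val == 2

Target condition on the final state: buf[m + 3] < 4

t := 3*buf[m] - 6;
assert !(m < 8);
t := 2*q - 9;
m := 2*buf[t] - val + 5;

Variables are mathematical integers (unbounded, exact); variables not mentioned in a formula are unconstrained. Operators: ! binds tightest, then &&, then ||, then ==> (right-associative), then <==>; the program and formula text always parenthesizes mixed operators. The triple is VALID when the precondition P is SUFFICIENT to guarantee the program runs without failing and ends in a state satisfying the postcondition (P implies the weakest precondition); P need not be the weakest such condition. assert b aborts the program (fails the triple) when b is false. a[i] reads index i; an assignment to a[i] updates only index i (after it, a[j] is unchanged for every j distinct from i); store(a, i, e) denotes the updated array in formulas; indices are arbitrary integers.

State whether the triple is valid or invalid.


Working backward. After the program, buf[m + 3] < 4 must hold.
Before m := 2*buf[t] - val + 5: buf[2*buf[t] - val + 8] < 4
Before t := 2*q - 9: buf[2*buf[2*q - 9] - val + 8] < 4
Before assert !(m < 8): (!(m < 8)) && buf[2*buf[2*q - 9] - val + 8] < 4
Before t := 3*buf[m] - 6: (!(m < 8)) && buf[2*buf[2*q - 9] - val + 8] < 4
The weakest precondition is (!(m < 8)) && buf[2*buf[2*q - 9] - val + 8] < 4.
Check whether (!(m < 8)) && buf[2*buf[2*q - 9] + 6] < 4 && val == 2 implies it.
Every state satisfying the precondition satisfies the weakest precondition: the implication holds.
Answer: valid


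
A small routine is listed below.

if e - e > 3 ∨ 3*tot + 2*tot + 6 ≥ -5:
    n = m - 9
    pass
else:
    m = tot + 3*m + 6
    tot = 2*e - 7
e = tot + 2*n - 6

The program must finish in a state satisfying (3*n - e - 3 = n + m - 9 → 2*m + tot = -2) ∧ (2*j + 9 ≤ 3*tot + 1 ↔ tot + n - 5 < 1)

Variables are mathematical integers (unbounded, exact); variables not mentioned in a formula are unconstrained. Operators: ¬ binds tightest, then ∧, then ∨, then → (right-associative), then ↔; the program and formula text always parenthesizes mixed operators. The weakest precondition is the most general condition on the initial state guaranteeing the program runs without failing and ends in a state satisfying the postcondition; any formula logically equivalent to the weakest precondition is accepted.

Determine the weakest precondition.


Working backward. After the program, the postcondition (3*n - e - 3 = n + m - 9 → 2*m + tot = -2) ∧ (2*j + 9 ≤ 3*tot + 1 ↔ tot + n - 5 < 1) must hold; in canonical form it is (2*n = e + m - 6 → 2*m + tot = -2) ∧ (2*j ≤ 3*tot - 8 ↔ n + tot < 6).
Before e := tot + 2*n - 6: (m + tot = 12 → 2*m + tot = -2) ∧ (2*j ≤ 3*tot - 8 ↔ n + tot < 6)
Then branch requires (m + tot = 12 → 2*m + tot = -2) ∧ (2*j ≤ 3*tot - 8 ↔ m + tot < 15); else branch requires (2*e + 3*m + tot = 13 → 2*e + 6*m + 2*tot = -7) ∧ (2*j ≤ 6*e - 29 ↔ 2*e + n < 13).
Before the if: (5*tot ≥ -11 → ((m + tot = 12 → 2*m + tot = -2) ∧ (2*j ≤ 3*tot - 8 ↔ m + tot < 15))) ∧ ((¬(5*tot ≥ -11)) → ((2*e + 3*m + tot = 13 → 2*e + 6*m + 2*tot = -7) ∧ (2*j ≤ 6*e - 29 ↔ 2*e + n < 13)))
Answer: WP = (5*tot ≥ -11 → ((m + tot = 12 → 2*m + tot = -2) ∧ (2*j ≤ 3*tot - 8 ↔ m + tot < 15))) ∧ ((¬(5*tot ≥ -11)) → ((2*e + 3*m + tot = 13 → 2*e + 6*m + 2*tot = -7) ∧ (2*j ≤ 6*e - 29 ↔ 2*e + n < 13)))


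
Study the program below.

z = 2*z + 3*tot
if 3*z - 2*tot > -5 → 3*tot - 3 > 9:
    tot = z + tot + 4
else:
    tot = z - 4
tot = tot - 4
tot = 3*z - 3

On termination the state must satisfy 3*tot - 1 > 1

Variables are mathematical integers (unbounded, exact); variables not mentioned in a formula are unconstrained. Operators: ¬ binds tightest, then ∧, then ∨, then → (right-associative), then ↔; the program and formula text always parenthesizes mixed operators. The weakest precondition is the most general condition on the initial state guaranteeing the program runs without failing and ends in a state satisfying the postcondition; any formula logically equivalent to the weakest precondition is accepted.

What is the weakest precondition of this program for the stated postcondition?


Working backward. After the program, the postcondition 3*tot - 1 > 1 must hold; in canonical form it is 3*tot > 2.
Before tot := 3*z - 3: 9*z > 11
Before tot := tot - 4: 9*z > 11
Then branch requires 9*z > 11; else branch requires 9*z > 11.
Before the if: ((3*z > 2*tot - 5 → 3*tot > 12) → 9*z > 11) ∧ ((¬(3*z > 2*tot - 5 → 3*tot > 12)) → 9*z > 11)
Before z := 2*z + 3*tot: ((7*tot + 6*z > -5 → 3*tot > 12) → 27*tot + 18*z > 11) ∧ ((¬(7*tot + 6*z > -5 → 3*tot > 12)) → 27*tot + 18*z > 11)
Answer: WP = ((7*tot + 6*z > -5 → 3*tot > 12) → 27*tot + 18*z > 11) ∧ ((¬(7*tot + 6*z > -5 → 3*tot > 12)) → 27*tot + 18*z > 11)


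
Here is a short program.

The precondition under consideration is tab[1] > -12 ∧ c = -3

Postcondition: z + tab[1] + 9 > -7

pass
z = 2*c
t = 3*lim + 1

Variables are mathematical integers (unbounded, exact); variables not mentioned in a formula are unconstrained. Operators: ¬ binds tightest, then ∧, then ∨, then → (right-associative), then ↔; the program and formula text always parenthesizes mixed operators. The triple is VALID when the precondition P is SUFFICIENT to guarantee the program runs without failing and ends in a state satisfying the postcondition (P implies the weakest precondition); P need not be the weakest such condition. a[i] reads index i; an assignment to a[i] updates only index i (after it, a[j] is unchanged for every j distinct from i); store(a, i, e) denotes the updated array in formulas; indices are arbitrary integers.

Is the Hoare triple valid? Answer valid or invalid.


Working backward. After the program, the postcondition z + tab[1] + 9 > -7 must hold; in canonical form it is tab[1] + z > -16.
Before t := 3*lim + 1: tab[1] + z > -16
Before z := 2*c: tab[1] + 2*c > -16
Before skip: tab[1] + 2*c > -16
The weakest precondition is tab[1] + 2*c > -16.
Check whether tab[1] > -12 ∧ c = -3 implies it.
Countermodel: at the initial state c = -3, tab = {[1] = -10, elsewhere -10}, the precondition holds but the weakest precondition fails.
Answer: invalid
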